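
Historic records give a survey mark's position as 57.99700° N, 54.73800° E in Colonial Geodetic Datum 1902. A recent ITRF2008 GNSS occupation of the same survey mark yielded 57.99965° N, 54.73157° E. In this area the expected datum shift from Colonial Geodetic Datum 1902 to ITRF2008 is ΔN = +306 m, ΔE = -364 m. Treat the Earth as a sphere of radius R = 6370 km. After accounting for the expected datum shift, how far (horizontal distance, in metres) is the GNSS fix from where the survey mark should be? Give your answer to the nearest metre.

19 m

Observed coordinate differences: Δφ = +0.00265°, Δλ = -0.00643°.
Converting to metres (1° lat = 111177 m, cos φ = 0.529964): observed ΔN = 294.6 m, observed ΔE = -378.9 m.
Subtracting the expected shift leaves a residual of 294.6 − (306) = -11.4 m north and -378.9 − (-364) = -14.9 m east.
Residual distance = √((-11.4)² + (-14.9)²) = 18.7 m.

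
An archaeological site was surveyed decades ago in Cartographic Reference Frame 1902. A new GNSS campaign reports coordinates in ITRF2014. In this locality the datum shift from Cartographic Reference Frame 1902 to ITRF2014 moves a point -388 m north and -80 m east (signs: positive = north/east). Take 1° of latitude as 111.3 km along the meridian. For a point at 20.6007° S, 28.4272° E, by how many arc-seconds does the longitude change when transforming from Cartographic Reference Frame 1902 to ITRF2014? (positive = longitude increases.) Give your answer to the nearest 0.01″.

Δλ = -2.76″

At latitude -20.6007°, cos φ = 0.936055.
1° of longitude at this latitude = 111.3 × cos φ = 104.18 km, so Δλ = -80.0 / 104182.9 = -0.0007679° = -2.764″.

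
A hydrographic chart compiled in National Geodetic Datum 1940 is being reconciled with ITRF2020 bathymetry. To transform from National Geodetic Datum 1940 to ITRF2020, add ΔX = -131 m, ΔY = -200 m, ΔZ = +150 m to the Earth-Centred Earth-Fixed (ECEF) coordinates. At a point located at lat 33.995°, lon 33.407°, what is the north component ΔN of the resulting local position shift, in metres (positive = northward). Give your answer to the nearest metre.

The local north axis is (−sin φ cos λ, −sin φ sin λ, cos φ), giving ΔN = 61.143 + 61.568 + 124.363 = 247.07 m.

ΔN = 247 m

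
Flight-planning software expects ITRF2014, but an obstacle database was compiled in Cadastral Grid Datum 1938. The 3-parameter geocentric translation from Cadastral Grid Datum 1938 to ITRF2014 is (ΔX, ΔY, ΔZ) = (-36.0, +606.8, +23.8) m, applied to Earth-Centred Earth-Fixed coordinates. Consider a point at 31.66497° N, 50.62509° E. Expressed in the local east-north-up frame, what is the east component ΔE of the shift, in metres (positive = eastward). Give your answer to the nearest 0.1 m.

The local east axis at (φ, λ) is (−sin λ, cos λ, 0), so ΔE = −sin(50.62509°)·(-36.0) + cos(50.62509°)·606.8 = 412.78 m.

ΔE = 412.8 m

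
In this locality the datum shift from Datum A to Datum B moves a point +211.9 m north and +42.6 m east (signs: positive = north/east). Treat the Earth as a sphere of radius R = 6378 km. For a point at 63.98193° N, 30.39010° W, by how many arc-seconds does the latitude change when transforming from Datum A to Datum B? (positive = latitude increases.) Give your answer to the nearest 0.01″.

On a sphere of radius R, 1 rad of latitude = R, so Δφ = ΔN / R = 211.9 / 6378000 = 3.3224e-05 rad = 6.853″.

Δφ = 6.85″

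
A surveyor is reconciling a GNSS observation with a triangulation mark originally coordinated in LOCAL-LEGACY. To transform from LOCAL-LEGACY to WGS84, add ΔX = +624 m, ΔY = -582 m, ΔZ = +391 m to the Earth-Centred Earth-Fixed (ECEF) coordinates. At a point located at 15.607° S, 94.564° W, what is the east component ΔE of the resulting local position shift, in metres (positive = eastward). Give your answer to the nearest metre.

ΔE = 668 m

The local east axis at (φ, λ) is (−sin λ, cos λ, 0), so ΔE = −sin(-94.564°)·624 + cos(-94.564°)·(-582) = 668.33 m.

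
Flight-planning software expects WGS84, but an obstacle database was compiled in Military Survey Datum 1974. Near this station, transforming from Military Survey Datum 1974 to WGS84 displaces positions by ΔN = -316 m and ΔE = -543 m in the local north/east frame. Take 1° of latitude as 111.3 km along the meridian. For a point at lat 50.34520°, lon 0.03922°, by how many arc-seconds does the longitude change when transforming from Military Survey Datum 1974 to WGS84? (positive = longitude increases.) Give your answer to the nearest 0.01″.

Δλ = -27.52″

At latitude 50.34520°, cos φ = 0.638161.
1° of longitude at this latitude = 111.3 × cos φ = 71.03 km, so Δλ = -543.0 / 71027.3 = -0.0076449° = -27.522″.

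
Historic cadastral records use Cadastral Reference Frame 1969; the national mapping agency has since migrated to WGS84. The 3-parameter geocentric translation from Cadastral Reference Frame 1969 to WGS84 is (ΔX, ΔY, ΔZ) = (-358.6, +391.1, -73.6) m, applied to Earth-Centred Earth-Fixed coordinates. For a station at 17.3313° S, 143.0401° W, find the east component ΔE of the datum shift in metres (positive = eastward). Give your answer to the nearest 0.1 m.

At φ = -17.3313°, λ = -143.0401°: sin φ = -0.297896, cos φ = 0.954598, sin λ = -0.601256, cos λ = -0.799057.
ΔE = −sin λ·ΔX + cos λ·ΔY = −(-0.601256)·(-358.6) + (-0.799057)·(391.1) = -528.12 m.

ΔE = -528.1 m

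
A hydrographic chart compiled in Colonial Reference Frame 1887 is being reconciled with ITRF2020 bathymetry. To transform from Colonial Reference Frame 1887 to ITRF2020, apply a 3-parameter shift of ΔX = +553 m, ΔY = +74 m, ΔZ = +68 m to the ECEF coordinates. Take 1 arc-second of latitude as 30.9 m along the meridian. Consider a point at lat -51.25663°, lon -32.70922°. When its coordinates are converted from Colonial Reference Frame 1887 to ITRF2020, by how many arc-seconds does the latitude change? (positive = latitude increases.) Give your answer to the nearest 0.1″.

Δφ = 12.1″

sin φ = -0.779957, cos φ = 0.625833, sin λ = -0.540376, cos λ = 0.841424.
North component: ΔN = −sin φ cos λ·ΔX − sin φ sin λ·ΔY + cos φ·ΔZ = −(-0.779957)(0.841424)(553) − (-0.779957)(-0.540376)(74) + (0.625833)(68) = 374.29 m.
1° of latitude spans 3600 × 30.90 = 111240 m, so Δφ = 374.29 / 111240 × 3600 = 12.113″.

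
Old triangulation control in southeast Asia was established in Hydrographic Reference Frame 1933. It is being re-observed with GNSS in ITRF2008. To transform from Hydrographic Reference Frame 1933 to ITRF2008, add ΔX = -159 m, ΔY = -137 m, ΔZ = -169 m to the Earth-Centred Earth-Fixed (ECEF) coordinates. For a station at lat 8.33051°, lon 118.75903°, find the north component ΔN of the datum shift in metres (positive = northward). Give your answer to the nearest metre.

ΔN = -161 m

The local north axis is (−sin φ cos λ, −sin φ sin λ, cos φ), giving ΔN = -11.083 + 17.401 − 167.217 = -160.90 m.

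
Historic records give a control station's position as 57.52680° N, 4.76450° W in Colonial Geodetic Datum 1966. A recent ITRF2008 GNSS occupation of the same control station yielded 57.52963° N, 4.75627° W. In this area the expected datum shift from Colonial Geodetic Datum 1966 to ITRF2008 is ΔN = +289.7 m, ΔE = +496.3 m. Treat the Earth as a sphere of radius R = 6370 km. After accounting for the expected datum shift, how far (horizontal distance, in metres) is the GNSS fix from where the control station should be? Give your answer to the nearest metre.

25 m

Observed coordinate differences: Δφ = +0.00283°, Δλ = +0.00823°.
Converting to metres (1° lat = 111177 m, cos φ = 0.536905): observed ΔN = 314.6 m, observed ΔE = 491.3 m.
Subtracting the expected shift leaves a residual of 314.6 − (289.7) = 24.9 m north and 491.3 − (496.3) = -5.0 m east.
Residual distance = √(24.9² + (-5.0)²) = 25.4 m.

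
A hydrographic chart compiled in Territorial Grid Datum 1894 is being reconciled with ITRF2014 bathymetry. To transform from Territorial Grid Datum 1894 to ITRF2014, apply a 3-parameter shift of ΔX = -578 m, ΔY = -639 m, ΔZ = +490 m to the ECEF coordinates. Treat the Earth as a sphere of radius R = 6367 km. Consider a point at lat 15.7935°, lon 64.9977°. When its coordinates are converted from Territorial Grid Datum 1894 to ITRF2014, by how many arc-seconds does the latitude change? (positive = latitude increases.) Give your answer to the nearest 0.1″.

Δφ = 22.5″

sin φ = 0.272171, cos φ = 0.962249, sin λ = 0.906291, cos λ = 0.422655.
North component: ΔN = −sin φ cos λ·ΔX − sin φ sin λ·ΔY + cos φ·ΔZ = −(0.272171)(0.422655)(-578) − (0.272171)(0.906291)(-639) + (0.962249)(490) = 695.61 m.
1° of latitude spans πR/180 = 111125 m, so Δφ = 695.61 / 111125 × 3600 = 22.535″.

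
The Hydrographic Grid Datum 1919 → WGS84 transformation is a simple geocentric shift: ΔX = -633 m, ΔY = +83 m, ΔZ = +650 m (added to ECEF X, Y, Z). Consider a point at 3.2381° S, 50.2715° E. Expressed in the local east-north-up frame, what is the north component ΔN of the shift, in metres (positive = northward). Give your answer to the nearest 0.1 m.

ΔN = 629.7 m

At φ = -3.2381°, λ = 50.2715°: sin φ = -0.056485, cos φ = 0.998403, sin λ = 0.769082, cos λ = 0.639150.
ΔN = −sin φ cos λ·ΔX − sin φ sin λ·ΔY + cos φ·ΔZ = −(-0.056485)(0.639150)(-633) − (-0.056485)(0.769082)(83) + (0.998403)(650) = 629.71 m.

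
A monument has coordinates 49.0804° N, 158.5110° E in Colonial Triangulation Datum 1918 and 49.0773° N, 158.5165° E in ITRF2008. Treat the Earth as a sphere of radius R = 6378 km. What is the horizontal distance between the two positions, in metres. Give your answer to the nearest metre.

Δφ = 49.0773° − 49.0804° = -0.0031°; Δλ = 158.5165° − 158.5110° = +0.0055°.
1° along a meridian = πR/180 = 111317 m.
ΔN = Δφ × 111317 = -345.1 m; ΔE = Δλ × 111317 × cos(49.0804°) = +0.0055 × 111317 × 0.654999 = 401.0 m.
Distance = √(ΔE² + ΔN²) = √(401.0² + (-345.1)²) = 529.1 m.

529 m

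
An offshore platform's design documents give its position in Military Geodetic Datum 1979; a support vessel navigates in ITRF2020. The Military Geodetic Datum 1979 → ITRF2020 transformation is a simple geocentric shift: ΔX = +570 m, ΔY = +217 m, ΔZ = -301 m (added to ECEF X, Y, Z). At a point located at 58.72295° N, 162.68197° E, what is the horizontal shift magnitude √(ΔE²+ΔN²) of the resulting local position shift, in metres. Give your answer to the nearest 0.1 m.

The local east axis at (φ, λ) is (−sin λ, cos λ, 0), so ΔE = −sin(162.68197°)·570 + cos(162.68197°)·217 = -376.84 m.
The local north axis is (−sin φ cos λ, −sin φ sin λ, cos φ), giving ΔN = 465.076 − 55.208 − 156.272 = 253.60 m.
Horizontal magnitude = √(ΔE² + ΔN²) = √((-376.84)² + 253.60²) = 454.22 m.

454.2 m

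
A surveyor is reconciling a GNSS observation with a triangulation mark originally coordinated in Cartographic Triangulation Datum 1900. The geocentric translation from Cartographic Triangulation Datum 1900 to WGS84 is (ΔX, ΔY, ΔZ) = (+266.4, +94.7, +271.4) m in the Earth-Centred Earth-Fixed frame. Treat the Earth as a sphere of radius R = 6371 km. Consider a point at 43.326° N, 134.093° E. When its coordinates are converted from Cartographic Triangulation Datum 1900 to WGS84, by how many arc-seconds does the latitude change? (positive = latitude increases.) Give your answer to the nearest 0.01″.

Δφ = 9.00″

sin φ = 0.686149, cos φ = 0.727461, sin λ = 0.718211, cos λ = -0.695825.
North component: ΔN = −sin φ cos λ·ΔX − sin φ sin λ·ΔY + cos φ·ΔZ = −(0.686149)(-0.695825)(266.4) − (0.686149)(0.718211)(94.7) + (0.727461)(271.4) = 277.95 m.
1° of latitude spans πR/180 = 111195 m, so Δφ = 277.95 / 111195 × 3600 = 8.999″.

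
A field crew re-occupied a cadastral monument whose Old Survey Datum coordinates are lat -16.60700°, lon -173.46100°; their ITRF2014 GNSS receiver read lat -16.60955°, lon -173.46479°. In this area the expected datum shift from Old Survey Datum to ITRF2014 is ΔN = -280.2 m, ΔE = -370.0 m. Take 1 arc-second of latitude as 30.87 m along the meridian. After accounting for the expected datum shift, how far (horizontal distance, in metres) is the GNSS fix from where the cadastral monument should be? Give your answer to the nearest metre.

34 m

Observed coordinate differences: Δφ = -0.00255°, Δλ = -0.00379°.
Converting to metres (1° lat = 111132 m, cos φ = 0.958288): observed ΔN = -283.4 m, observed ΔE = -403.6 m.
Subtracting the expected shift leaves a residual of -283.4 − (-280.2) = -3.2 m north and -403.6 − (-370.0) = -33.6 m east.
Residual distance = √((-3.2)² + (-33.6)²) = 33.8 m.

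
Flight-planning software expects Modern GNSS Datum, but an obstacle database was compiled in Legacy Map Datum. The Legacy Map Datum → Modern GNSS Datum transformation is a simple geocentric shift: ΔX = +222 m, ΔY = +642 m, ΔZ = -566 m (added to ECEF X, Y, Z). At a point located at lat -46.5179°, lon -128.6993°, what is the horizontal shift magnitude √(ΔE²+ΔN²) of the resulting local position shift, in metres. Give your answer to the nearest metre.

At φ = -46.5179°, λ = -128.6993°: sin φ = -0.725589, cos φ = 0.688128, sin λ = -0.780438, cos λ = -0.625233.
ΔE = −sin λ·ΔX + cos λ·ΔY = −(-0.780438)·(222) + (-0.625233)·(642) = -228.14 m.
ΔN = −sin φ cos λ·ΔX − sin φ sin λ·ΔY + cos φ·ΔZ = −(-0.725589)(-0.625233)(222) − (-0.725589)(-0.780438)(642) + (0.688128)(-566) = -853.74 m.
Horizontal magnitude = √(ΔE² + ΔN²) = √((-228.14)² + (-853.74)²) = 883.70 m.

884 m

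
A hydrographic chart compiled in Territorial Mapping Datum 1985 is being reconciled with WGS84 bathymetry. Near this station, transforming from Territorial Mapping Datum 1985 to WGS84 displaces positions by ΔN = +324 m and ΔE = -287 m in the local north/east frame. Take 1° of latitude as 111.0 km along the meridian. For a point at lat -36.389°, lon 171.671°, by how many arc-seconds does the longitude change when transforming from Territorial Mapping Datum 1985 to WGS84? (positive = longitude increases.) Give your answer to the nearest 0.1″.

At latitude -36.389°, cos φ = 0.805008.
1° of longitude at this latitude = 111.0 × cos φ = 89.36 km, so Δλ = -287.0 / 89355.9 = -0.0032119° = -11.563″.

Δλ = -11.6″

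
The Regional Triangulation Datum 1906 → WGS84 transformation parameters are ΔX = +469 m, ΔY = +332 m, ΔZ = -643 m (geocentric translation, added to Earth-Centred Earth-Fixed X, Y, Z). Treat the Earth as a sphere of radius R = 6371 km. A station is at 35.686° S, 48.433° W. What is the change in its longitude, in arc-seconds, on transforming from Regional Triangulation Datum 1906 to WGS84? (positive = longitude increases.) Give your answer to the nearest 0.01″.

Δλ = 22.77″

sin φ = -0.583343, cos φ = 0.812226, sin λ = -0.748180, cos λ = 0.663495.
East component: ΔE = −sin λ·ΔX + cos λ·ΔY = −(-0.748180)(469) + (0.663495)(332) = 571.18 m.
1° of latitude spans πR/180 = 111195 m; at latitude φ, 1° of longitude spans that × cos φ = 90315.4 m, so Δλ = 571.18 / 90315.4 × 3600 = 22.767″.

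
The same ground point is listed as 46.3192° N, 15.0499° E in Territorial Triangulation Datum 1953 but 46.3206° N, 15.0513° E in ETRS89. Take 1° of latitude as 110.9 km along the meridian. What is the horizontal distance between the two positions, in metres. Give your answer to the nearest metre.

189 m

Δφ = 46.3206° − 46.3192° = +0.0014°; Δλ = 15.0513° − 15.0499° = +0.0014°.
ΔN = Δφ × 110900 = 155.3 m; ΔE = Δλ × 110900 × cos(46.3192°) = +0.0014 × 110900 × 0.690640 = 107.2 m.
Distance = √(ΔE² + ΔN²) = √(107.2² + 155.3²) = 188.7 m.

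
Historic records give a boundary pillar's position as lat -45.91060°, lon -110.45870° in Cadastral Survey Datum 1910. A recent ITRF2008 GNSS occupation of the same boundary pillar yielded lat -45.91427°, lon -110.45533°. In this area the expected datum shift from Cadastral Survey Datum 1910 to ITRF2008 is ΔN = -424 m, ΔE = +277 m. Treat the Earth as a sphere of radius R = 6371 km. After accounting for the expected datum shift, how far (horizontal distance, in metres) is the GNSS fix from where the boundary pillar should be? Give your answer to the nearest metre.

Observed coordinate differences: Δφ = -0.00367°, Δλ = +0.00337°.
Converting to metres (1° lat = 111195 m, cos φ = 0.695780): observed ΔN = -408.1 m, observed ΔE = 260.7 m.
Subtracting the expected shift leaves a residual of -408.1 − (-424) = 15.9 m north and 260.7 − (277) = -16.3 m east.
Residual distance = √(15.9² + (-16.3)²) = 22.8 m.

23 m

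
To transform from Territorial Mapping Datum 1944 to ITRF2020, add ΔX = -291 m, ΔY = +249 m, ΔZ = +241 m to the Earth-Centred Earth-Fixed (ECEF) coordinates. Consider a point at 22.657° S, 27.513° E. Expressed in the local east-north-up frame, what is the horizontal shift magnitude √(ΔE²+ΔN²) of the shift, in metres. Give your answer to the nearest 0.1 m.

The local east axis at (φ, λ) is (−sin λ, cos λ, 0), so ΔE = −sin(27.513°)·(-291) + cos(27.513°)·249 = 355.27 m.
The local north axis is (−sin φ cos λ, −sin φ sin λ, cos φ), giving ΔN = -99.420 + 44.309 + 222.401 = 167.29 m.
Horizontal magnitude = √(ΔE² + ΔN²) = √(355.27² + 167.29²) = 392.68 m.

392.7 m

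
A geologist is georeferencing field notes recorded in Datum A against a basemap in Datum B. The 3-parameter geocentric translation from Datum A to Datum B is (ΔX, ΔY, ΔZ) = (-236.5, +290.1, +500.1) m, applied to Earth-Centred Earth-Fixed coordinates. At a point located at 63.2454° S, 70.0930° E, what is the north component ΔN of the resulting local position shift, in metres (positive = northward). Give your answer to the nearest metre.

ΔN = 397 m

At φ = -63.2454°, λ = 70.0930°: sin φ = -0.892943, cos φ = 0.450170, sin λ = 0.940247, cos λ = 0.340494.
ΔN = −sin φ cos λ·ΔX − sin φ sin λ·ΔY + cos φ·ΔZ = −(-0.892943)(0.340494)(-236.5) − (-0.892943)(0.940247)(290.1) + (0.450170)(500.1) = 396.79 m.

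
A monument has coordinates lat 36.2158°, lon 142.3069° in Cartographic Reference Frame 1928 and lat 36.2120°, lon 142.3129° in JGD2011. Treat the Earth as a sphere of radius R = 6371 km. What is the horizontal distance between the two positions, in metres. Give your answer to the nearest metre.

684 m

Δφ = 36.2120° − 36.2158° = -0.0038°; Δλ = 142.3129° − 142.3069° = +0.0060°.
1° along a meridian = πR/180 = 111195 m.
ΔN = Δφ × 111195 = -422.5 m; ΔE = Δλ × 111195 × cos(36.2158°) = +0.0060 × 111195 × 0.806797 = 538.3 m.
Distance = √(ΔE² + ΔN²) = √(538.3² + (-422.5)²) = 684.3 m.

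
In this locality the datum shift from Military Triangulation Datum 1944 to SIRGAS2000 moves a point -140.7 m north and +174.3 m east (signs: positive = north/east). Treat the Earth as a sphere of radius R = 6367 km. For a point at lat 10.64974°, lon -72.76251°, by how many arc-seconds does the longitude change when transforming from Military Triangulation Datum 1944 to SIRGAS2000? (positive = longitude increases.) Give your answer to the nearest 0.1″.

Δλ = 5.7″

At latitude 10.64974°, cos φ = 0.982775.
One radian of longitude at latitude φ spans R cos φ, so Δλ = ΔE / (R cos φ) = 174.3 / (6367000 × 0.982775) = 2.7855e-05 rad = 5.746″.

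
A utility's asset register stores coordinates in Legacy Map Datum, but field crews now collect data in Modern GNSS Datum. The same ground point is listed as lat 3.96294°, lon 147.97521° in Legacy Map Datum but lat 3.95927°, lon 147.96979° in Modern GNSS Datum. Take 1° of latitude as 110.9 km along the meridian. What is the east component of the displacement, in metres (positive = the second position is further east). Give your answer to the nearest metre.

Δφ = 3.95927° − 3.96294° = -0.00367°; Δλ = 147.96979° − 147.97521° = -0.00542°.
ΔN = Δφ × 110900 = -407.0 m; ΔE = Δλ × 110900 × cos(3.96294°) = -0.00542 × 110900 × 0.997609 = -599.6 m.

ΔE = -600 m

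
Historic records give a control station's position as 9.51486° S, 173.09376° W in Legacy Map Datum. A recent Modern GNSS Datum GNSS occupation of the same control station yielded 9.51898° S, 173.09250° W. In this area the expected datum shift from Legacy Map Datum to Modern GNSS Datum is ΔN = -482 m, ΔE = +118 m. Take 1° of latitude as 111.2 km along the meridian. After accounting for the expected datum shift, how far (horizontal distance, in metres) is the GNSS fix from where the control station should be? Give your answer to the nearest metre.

31 m

Observed coordinate differences: Δφ = -0.00412°, Δλ = +0.00126°.
Converting to metres (1° lat = 111200 m, cos φ = 0.986243): observed ΔN = -458.1 m, observed ΔE = 138.2 m.
Subtracting the expected shift leaves a residual of -458.1 − (-482) = 23.9 m north and 138.2 − (118) = 20.2 m east.
Residual distance = √(23.9² + 20.2²) = 31.2 m.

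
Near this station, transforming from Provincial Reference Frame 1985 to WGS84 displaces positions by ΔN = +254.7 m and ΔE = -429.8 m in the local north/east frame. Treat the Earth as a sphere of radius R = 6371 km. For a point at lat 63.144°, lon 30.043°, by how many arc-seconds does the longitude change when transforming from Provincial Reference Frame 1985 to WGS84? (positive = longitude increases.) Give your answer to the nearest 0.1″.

Δλ = -30.8″

At latitude 63.144°, cos φ = 0.451750.
One radian of longitude at latitude φ spans R cos φ, so Δλ = ΔE / (R cos φ) = -429.8 / (6371000 × 0.451750) = -1.4933e-04 rad = -30.803″.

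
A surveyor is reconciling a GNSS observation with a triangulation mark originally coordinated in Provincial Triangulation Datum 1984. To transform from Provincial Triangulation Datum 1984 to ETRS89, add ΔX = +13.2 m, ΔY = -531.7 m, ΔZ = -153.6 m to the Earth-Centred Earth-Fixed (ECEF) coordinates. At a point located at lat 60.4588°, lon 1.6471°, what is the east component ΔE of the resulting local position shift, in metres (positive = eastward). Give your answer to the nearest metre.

ΔE = -532 m

The local east axis at (φ, λ) is (−sin λ, cos λ, 0), so ΔE = −sin(1.6471°)·13.2 + cos(1.6471°)·(-531.7) = -531.86 m.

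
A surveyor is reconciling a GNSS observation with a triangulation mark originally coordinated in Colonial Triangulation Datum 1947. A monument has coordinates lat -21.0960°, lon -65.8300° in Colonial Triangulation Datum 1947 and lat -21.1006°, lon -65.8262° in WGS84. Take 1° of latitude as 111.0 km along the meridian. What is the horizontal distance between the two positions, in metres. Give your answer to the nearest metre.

Δφ = -21.1006° − -21.0960° = -0.0046°; Δλ = -65.8262° − -65.8300° = +0.0038°.
ΔN = Δφ × 111000 = -510.6 m; ΔE = Δλ × 111000 × cos(-21.0960°) = +0.0038 × 111000 × 0.932979 = 393.5 m.
Distance = √(ΔE² + ΔN²) = √(393.5² + (-510.6)²) = 644.7 m.

645 m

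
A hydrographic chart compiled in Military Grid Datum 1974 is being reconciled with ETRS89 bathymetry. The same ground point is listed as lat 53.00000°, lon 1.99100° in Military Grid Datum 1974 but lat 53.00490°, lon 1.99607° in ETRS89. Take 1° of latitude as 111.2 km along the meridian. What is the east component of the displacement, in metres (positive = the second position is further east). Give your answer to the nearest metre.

ΔE = 339 m

Δφ = 53.00490° − 53.00000° = +0.00490°; Δλ = 1.99607° − 1.99100° = +0.00507°.
ΔN = Δφ × 111200 = 544.9 m; ΔE = Δλ × 111200 × cos(53.00000°) = +0.00507 × 111200 × 0.601815 = 339.3 m.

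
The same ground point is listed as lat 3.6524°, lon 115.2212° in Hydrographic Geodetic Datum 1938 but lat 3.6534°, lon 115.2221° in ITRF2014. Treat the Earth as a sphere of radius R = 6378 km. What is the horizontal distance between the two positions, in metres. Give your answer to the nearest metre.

Δφ = 3.6534° − 3.6524° = +0.0010°; Δλ = 115.2221° − 115.2212° = +0.0009°.
1° along a meridian = πR/180 = 111317 m.
ΔN = Δφ × 111317 = 111.3 m; ΔE = Δλ × 111317 × cos(3.6524°) = +0.0009 × 111317 × 0.997969 = 100.0 m.
Distance = √(ΔE² + ΔN²) = √(100.0² + 111.3²) = 149.6 m.

150 m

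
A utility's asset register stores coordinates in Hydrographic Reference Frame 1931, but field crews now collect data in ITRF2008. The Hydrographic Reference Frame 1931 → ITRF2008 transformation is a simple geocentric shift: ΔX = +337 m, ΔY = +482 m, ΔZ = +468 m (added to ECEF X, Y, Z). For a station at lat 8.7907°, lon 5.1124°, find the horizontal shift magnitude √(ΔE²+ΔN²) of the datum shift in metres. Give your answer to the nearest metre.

At φ = 8.7907°, λ = 5.1124°: sin φ = 0.152825, cos φ = 0.988253, sin λ = 0.089110, cos λ = 0.996022.
ΔE = −sin λ·ΔX + cos λ·ΔY = −(0.089110)·(337) + (0.996022)·(482) = 450.05 m.
ΔN = −sin φ cos λ·ΔX − sin φ sin λ·ΔY + cos φ·ΔZ = −(0.152825)(0.996022)(337) − (0.152825)(0.089110)(482) + (0.988253)(468) = 404.64 m.
Horizontal magnitude = √(ΔE² + ΔN²) = √(450.05² + 404.64²) = 605.21 m.

605 m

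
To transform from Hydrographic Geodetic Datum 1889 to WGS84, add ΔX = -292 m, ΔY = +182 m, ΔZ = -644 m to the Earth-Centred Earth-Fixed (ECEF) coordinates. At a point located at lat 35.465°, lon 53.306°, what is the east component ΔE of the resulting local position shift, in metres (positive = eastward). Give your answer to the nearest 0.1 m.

ΔE = 342.9 m

At φ = 35.465°, λ = 53.306°: sin φ = 0.580206, cos φ = 0.814470, sin λ = 0.801838, cos λ = 0.597541.
ΔE = −sin λ·ΔX + cos λ·ΔY = −(0.801838)·(-292) + (0.597541)·(182) = 342.89 m.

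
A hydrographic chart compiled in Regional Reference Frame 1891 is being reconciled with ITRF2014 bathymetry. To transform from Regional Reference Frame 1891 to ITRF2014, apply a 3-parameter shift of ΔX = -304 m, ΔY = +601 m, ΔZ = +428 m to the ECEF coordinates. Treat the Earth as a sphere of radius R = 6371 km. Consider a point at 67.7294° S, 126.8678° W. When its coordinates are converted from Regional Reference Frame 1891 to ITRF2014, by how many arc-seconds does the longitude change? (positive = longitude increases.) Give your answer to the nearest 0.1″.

sin φ = -0.925404, cos φ = 0.378981, sin λ = -0.800022, cos λ = -0.599971.
East component: ΔE = −sin λ·ΔX + cos λ·ΔY = −(-0.800022)(-304) + (-0.599971)(601) = -603.79 m.
1° of latitude spans πR/180 = 111195 m; at latitude φ, 1° of longitude spans that × cos φ = 42140.8 m, so Δλ = -603.79 / 42140.8 × 3600 = -51.580″.

Δλ = -51.6″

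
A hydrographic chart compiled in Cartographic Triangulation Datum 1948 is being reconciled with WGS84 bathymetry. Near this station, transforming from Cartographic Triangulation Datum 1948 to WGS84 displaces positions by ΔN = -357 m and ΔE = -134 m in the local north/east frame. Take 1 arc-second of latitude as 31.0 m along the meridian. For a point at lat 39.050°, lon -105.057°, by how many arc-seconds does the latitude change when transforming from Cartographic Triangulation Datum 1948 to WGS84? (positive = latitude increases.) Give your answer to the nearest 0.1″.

Δφ = -11.5″

1″ of latitude = 31.00 m, so Δφ = -357.0 / 31.00 = -11.516″.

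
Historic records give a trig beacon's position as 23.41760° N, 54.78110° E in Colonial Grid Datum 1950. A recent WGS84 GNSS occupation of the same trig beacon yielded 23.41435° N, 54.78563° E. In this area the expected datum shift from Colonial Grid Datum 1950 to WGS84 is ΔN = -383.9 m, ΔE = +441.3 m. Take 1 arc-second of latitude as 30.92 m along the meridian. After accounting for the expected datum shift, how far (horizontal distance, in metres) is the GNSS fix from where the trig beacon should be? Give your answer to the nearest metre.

31 m

Observed coordinate differences: Δφ = -0.00325°, Δλ = +0.00453°.
Converting to metres (1° lat = 111312 m, cos φ = 0.917633): observed ΔN = -361.8 m, observed ΔE = 462.7 m.
Subtracting the expected shift leaves a residual of -361.8 − (-383.9) = 22.1 m north and 462.7 − (441.3) = 21.4 m east.
Residual distance = √(22.1² + 21.4²) = 30.8 m.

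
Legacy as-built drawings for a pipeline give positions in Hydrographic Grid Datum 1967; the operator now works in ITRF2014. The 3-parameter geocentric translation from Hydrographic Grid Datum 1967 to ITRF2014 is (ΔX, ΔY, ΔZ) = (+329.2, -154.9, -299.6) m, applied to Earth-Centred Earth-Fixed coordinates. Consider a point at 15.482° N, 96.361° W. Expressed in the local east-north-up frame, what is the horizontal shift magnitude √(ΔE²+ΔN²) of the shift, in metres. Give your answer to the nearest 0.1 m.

470.1 m

At φ = 15.482°, λ = -96.361°: sin φ = 0.266936, cos φ = 0.963714, sin λ = -0.993844, cos λ = -0.110792.
ΔE = −sin λ·ΔX + cos λ·ΔY = −(-0.993844)·(329.2) + (-0.110792)·(-154.9) = 344.34 m.
ΔN = −sin φ cos λ·ΔX − sin φ sin λ·ΔY + cos φ·ΔZ = −(0.266936)(-0.110792)(329.2) − (0.266936)(-0.993844)(-154.9) + (0.963714)(-299.6) = -320.09 m.
Horizontal magnitude = √(ΔE² + ΔN²) = √(344.34² + (-320.09)²) = 470.13 m.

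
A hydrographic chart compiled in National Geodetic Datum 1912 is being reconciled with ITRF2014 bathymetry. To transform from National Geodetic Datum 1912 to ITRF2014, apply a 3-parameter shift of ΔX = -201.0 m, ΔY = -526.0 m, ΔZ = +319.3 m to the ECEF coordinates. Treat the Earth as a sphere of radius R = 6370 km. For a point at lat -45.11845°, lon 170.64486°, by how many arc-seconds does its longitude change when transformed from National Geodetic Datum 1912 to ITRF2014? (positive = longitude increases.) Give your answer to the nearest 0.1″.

Δλ = 25.3″

sin φ = -0.708567, cos φ = 0.705643, sin λ = 0.162553, cos λ = -0.986700.
East component: ΔE = −sin λ·ΔX + cos λ·ΔY = −(0.162553)(-201.0) + (-0.986700)(-526.0) = 551.68 m.
1° of latitude spans πR/180 = 111177 m; at latitude φ, 1° of longitude spans that × cos φ = 78451.7 m, so Δλ = 551.68 / 78451.7 × 3600 = 25.315″.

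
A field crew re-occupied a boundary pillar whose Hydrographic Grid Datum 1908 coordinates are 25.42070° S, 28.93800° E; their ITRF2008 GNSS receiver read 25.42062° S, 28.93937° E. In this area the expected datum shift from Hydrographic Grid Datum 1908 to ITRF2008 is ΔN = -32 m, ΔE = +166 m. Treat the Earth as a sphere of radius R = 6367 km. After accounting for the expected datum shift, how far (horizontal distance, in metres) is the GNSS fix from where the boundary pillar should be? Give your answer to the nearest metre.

50 m

Observed coordinate differences: Δφ = +0.00008°, Δλ = +0.00137°.
Converting to metres (1° lat = 111125 m, cos φ = 0.903180): observed ΔN = 8.9 m, observed ΔE = 137.5 m.
Subtracting the expected shift leaves a residual of 8.9 − (-32) = 40.9 m north and 137.5 − (166) = -28.5 m east.
Residual distance = √(40.9² + (-28.5)²) = 49.8 m.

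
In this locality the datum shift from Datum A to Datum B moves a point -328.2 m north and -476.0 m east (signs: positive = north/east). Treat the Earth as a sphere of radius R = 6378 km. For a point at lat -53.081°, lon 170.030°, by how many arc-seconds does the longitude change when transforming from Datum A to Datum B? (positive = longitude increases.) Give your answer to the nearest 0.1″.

At latitude -53.081°, cos φ = 0.600685.
One radian of longitude at latitude φ spans R cos φ, so Δλ = ΔE / (R cos φ) = -476.0 / (6378000 × 0.600685) = -1.2424e-04 rad = -25.627″.

Δλ = -25.6″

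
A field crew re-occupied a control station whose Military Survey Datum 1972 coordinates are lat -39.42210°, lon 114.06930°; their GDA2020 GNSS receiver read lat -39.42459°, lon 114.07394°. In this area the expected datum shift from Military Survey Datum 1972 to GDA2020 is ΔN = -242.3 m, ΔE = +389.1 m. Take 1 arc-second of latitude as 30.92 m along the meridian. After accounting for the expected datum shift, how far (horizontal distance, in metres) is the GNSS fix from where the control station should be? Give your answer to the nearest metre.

36 m

Observed coordinate differences: Δφ = -0.00249°, Δλ = +0.00464°.
Converting to metres (1° lat = 111312 m, cos φ = 0.772489): observed ΔN = -277.2 m, observed ΔE = 399.0 m.
Subtracting the expected shift leaves a residual of -277.2 − (-242.3) = -34.9 m north and 399.0 − (389.1) = 9.9 m east.
Residual distance = √((-34.9)² + 9.9²) = 36.2 m.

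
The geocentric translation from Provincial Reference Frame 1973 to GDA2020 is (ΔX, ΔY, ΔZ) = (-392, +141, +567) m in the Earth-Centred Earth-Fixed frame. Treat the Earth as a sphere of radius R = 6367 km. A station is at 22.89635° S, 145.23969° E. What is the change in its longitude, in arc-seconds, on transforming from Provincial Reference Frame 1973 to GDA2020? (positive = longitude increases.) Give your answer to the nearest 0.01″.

Δλ = 3.79″

sin φ = -0.389065, cos φ = 0.921210, sin λ = 0.570145, cos λ = -0.821544.
East component: ΔE = −sin λ·ΔX + cos λ·ΔY = −(0.570145)(-392) + (-0.821544)(141) = 107.66 m.
1° of latitude spans πR/180 = 111125 m; at latitude φ, 1° of longitude spans that × cos φ = 102369.6 m, so Δλ = 107.66 / 102369.6 × 3600 = 3.786″.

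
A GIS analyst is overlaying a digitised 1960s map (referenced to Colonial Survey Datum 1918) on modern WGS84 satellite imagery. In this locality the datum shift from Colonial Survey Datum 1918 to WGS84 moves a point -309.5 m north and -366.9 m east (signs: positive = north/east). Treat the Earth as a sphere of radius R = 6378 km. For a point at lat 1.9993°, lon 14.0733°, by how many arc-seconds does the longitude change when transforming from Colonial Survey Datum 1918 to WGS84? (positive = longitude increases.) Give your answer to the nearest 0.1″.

Δλ = -11.9″

At latitude 1.9993°, cos φ = 0.999391.
One radian of longitude at latitude φ spans R cos φ, so Δλ = ΔE / (R cos φ) = -366.9 / (6378000 × 0.999391) = -5.7561e-05 rad = -11.873″.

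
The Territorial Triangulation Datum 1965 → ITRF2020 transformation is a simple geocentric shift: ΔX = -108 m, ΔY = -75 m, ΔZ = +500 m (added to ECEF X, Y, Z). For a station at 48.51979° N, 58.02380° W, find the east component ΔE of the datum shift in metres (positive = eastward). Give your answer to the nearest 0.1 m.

At φ = 48.51979°, λ = -58.02380°: sin φ = 0.749185, cos φ = 0.662361, sin λ = -0.848268, cos λ = 0.529567.
ΔE = −sin λ·ΔX + cos λ·ΔY = −(-0.848268)·(-108) + (0.529567)·(-75) = -131.33 m.

ΔE = -131.3 m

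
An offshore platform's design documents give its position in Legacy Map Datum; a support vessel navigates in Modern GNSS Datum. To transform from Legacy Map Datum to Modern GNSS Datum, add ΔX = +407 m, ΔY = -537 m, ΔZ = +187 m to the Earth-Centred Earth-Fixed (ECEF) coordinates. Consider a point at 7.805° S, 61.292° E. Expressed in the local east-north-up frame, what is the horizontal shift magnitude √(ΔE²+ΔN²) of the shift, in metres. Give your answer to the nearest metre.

The local east axis at (φ, λ) is (−sin λ, cos λ, 0), so ΔE = −sin(61.292°)·407 + cos(61.292°)·(-537) = -614.92 m.
The local north axis is (−sin φ cos λ, −sin φ sin λ, cos φ), giving ΔN = 26.549 − 63.962 + 185.268 = 147.86 m.
Horizontal magnitude = √(ΔE² + ΔN²) = √((-614.92)² + 147.86²) = 632.44 m.

632 m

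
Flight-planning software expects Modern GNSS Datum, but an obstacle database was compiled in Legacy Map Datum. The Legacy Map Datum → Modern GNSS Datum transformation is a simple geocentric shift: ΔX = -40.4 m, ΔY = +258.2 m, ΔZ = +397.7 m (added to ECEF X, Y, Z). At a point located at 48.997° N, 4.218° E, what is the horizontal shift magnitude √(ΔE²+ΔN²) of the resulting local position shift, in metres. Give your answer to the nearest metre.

The local east axis at (φ, λ) is (−sin λ, cos λ, 0), so ΔE = −sin(4.218°)·(-40.4) + cos(4.218°)·258.2 = 260.47 m.
The local north axis is (−sin φ cos λ, −sin φ sin λ, cos φ), giving ΔN = 30.406 − 14.332 + 260.930 = 277.00 m.
Horizontal magnitude = √(ΔE² + ΔN²) = √(260.47² + 277.00²) = 380.23 m.

380 m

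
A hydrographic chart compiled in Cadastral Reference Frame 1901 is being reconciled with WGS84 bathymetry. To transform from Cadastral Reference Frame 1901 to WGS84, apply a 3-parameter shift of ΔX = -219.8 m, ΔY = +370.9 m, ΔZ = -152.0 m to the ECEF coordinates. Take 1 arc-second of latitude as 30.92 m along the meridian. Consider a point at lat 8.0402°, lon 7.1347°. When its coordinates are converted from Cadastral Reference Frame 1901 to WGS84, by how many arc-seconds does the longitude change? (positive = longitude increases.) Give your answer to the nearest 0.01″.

sin φ = 0.139868, cos φ = 0.990170, sin λ = 0.124202, cos λ = 0.992257.
East component: ΔE = −sin λ·ΔX + cos λ·ΔY = −(0.124202)(-219.8) + (0.992257)(370.9) = 395.33 m.
1° of latitude spans 3600 × 30.92 = 111312 m; at latitude φ, 1° of longitude spans that × cos φ = 110217.8 m, so Δλ = 395.33 / 110217.8 × 3600 = 12.912″.

Δλ = 12.91″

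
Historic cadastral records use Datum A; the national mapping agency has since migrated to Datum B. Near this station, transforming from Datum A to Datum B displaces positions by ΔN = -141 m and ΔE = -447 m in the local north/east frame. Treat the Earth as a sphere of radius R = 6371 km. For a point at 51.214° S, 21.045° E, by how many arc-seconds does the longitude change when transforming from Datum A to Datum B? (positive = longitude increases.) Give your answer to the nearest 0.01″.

Δλ = -23.10″

At latitude -51.214°, cos φ = 0.626413.
One radian of longitude at latitude φ spans R cos φ, so Δλ = ΔE / (R cos φ) = -447.0 / (6371000 × 0.626413) = -1.1201e-04 rad = -23.103″.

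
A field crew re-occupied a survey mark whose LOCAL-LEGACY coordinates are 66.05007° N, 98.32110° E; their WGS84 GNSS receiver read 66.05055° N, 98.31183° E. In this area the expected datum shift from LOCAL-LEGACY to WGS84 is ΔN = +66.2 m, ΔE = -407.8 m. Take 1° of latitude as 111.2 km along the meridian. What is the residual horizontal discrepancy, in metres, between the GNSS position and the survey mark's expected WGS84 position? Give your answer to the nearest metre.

17 m

Observed coordinate differences: Δφ = +0.00048°, Δλ = -0.00927°.
Converting to metres (1° lat = 111200 m, cos φ = 0.405938): observed ΔN = 53.4 m, observed ΔE = -418.5 m.
Subtracting the expected shift leaves a residual of 53.4 − (66.2) = -12.8 m north and -418.5 − (-407.8) = -10.7 m east.
Residual distance = √((-12.8)² + (-10.7)²) = 16.7 m.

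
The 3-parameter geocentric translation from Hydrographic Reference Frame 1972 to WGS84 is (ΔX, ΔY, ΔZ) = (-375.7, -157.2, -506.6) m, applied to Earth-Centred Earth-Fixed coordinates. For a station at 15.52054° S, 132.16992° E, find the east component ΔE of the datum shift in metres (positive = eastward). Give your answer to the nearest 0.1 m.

ΔE = 384.0 m

At φ = -15.52054°, λ = 132.16992°: sin φ = -0.267584, cos φ = 0.963535, sin λ = 0.741157, cos λ = -0.671332.
ΔE = −sin λ·ΔX + cos λ·ΔY = −(0.741157)·(-375.7) + (-0.671332)·(-157.2) = 383.99 m.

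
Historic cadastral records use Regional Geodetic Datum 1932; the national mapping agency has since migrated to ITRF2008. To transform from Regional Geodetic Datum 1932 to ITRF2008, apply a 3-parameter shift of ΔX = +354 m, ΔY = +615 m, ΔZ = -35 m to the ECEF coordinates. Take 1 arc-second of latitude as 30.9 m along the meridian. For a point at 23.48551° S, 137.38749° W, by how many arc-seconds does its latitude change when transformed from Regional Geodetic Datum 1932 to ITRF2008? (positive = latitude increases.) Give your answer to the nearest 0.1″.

Δφ = -9.8″

sin φ = -0.398517, cos φ = 0.917161, sin λ = -0.677037, cos λ = -0.735949.
North component: ΔN = −sin φ cos λ·ΔX − sin φ sin λ·ΔY + cos φ·ΔZ = −(-0.398517)(-0.735949)(354) − (-0.398517)(-0.677037)(615) + (0.917161)(-35) = -301.86 m.
1° of latitude spans 3600 × 30.90 = 111240 m, so Δφ = -301.86 / 111240 × 3600 = -9.769″.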